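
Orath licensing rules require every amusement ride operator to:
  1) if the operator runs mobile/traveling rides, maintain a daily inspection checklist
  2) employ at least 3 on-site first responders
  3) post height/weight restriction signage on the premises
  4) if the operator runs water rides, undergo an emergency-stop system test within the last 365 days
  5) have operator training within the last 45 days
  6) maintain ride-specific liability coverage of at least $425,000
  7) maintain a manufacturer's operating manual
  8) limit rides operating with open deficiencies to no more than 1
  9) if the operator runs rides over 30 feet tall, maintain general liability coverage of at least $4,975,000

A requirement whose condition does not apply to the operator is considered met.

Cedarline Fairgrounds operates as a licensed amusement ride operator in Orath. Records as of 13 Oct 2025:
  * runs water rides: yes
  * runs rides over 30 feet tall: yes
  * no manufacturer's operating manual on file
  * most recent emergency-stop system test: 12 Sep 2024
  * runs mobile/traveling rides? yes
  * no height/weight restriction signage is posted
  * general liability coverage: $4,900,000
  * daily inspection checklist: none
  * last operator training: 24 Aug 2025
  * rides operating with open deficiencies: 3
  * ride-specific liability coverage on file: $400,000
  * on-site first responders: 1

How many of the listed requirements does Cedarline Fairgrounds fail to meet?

1. condition 'runs mobile/traveling rides' holds; daily inspection checklist absent → not met
2. on-site first responders 1 < 3 → not met
3. height/weight restriction signage absent → not met
4. condition 'runs water rides' holds; emergency-stop system test 396 days ago vs limit 365 → not met
5. operator training 50 days ago vs limit 45 → not met
6. ride-specific liability coverage $400,000 < $425,000 → not met
7. manufacturer's operating manual absent → not met
8. rides operating with open deficiencies 3 > 1 → not met
9. condition 'runs rides over 30 feet tall' holds; general liability coverage $4,900,000 < $4,975,000 → not met
Not met: 9 of 9

9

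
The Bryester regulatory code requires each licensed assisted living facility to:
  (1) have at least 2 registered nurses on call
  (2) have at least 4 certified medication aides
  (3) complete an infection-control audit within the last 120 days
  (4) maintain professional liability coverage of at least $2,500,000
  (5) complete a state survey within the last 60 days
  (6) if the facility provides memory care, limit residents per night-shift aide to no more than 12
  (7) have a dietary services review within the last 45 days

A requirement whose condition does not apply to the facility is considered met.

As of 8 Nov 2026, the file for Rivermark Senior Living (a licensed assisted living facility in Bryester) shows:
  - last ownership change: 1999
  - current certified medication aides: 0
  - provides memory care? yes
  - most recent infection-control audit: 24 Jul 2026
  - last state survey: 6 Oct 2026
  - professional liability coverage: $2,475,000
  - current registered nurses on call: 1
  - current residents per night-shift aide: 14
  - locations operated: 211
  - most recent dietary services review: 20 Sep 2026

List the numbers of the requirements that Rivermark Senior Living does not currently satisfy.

1. registered nurses on call 1 < 2 → not met
2. certified medication aides 0 < 4 → not met
3. infection-control audit 107 days ago vs limit 120 → met
4. professional liability coverage $2,475,000 < $2,500,000 → not met
5. state survey 33 days ago vs limit 60 → met
6. condition 'provides memory care' holds; residents per night-shift aide 14 > 12 → not met
7. dietary services review 49 days ago vs limit 45 → not met
Not met: 1, 2, 4, 6, 7

1, 2, 4, 6, 7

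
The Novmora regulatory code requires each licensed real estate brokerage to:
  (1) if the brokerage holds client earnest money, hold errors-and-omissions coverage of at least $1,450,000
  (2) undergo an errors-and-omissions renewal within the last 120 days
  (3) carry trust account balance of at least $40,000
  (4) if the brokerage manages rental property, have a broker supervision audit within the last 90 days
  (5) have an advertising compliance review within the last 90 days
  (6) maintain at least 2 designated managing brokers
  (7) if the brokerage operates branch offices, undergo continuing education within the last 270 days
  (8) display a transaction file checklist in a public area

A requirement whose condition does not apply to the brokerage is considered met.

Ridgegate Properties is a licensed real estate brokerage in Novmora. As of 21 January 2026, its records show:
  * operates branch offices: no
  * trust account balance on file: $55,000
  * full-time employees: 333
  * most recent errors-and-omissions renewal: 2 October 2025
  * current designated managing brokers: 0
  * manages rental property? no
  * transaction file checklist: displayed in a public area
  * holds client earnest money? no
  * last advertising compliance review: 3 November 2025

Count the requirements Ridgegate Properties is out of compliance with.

1. condition 'holds client earnest money' does not hold → requirement n/a → met
2. errors-and-omissions renewal 111 days ago vs limit 120 → met
3. trust account balance $55,000 ≥ $40,000 → met
4. condition 'manages rental property' does not hold → requirement n/a → met
5. advertising compliance review 79 days ago vs limit 90 → met
6. designated managing brokers 0 < 2 → not met
7. condition 'operates branch offices' does not hold → requirement n/a → met
8. transaction file checklist present → met
Not met: 1 of 8

1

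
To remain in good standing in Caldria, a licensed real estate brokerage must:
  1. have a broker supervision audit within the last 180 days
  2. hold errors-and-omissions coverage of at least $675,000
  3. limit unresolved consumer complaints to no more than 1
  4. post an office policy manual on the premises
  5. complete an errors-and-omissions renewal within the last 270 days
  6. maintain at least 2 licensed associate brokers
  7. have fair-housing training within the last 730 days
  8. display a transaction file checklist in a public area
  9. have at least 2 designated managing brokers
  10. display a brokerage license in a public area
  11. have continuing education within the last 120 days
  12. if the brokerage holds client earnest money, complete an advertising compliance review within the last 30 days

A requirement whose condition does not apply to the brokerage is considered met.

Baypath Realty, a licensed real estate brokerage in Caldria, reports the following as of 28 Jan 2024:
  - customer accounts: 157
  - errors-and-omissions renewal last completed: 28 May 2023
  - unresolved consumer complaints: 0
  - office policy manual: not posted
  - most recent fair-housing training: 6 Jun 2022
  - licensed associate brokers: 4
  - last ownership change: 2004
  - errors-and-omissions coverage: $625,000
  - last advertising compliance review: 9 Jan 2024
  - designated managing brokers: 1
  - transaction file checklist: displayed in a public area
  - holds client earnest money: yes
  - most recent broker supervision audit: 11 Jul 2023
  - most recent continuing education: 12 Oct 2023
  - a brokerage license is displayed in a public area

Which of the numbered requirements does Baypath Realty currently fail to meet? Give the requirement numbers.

1, 2, 4, 9

1. broker supervision audit 201 days ago vs limit 180 → not met
2. errors-and-omissions coverage $625,000 < $675,000 → not met
3. unresolved consumer complaints 0 ≤ 1 → met
4. office policy manual absent → not met
5. errors-and-omissions renewal 245 days ago vs limit 270 → met
6. licensed associate brokers 4 ≥ 2 → met
7. fair-housing training 601 days ago vs limit 730 → met
8. transaction file checklist present → met
9. designated managing brokers 1 < 2 → not met
10. brokerage license present → met
11. continuing education 108 days ago vs limit 120 → met
12. condition 'holds client earnest money' holds; advertising compliance review 19 days ago vs limit 30 → met
Not met: 1, 2, 4, 9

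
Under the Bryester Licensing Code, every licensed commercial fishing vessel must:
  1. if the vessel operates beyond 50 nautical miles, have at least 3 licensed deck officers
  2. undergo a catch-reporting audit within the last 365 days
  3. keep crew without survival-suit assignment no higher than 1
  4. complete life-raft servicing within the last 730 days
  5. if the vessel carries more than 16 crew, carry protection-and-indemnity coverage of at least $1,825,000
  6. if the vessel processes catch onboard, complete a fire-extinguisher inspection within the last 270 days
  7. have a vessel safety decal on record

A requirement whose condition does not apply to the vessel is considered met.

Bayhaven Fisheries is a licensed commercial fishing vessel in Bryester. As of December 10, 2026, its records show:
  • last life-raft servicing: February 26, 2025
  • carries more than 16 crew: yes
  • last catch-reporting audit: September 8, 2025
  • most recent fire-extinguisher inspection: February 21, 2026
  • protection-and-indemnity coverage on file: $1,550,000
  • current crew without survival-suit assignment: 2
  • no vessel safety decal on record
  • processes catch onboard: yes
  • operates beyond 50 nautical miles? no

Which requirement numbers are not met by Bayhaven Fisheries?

1. condition 'operates beyond 50 nautical miles' does not hold → requirement n/a → met
2. catch-reporting audit 458 days ago vs limit 365 → not met
3. crew without survival-suit assignment 2 > 1 → not met
4. life-raft servicing 652 days ago vs limit 730 → met
5. condition 'carries more than 16 crew' holds; protection-and-indemnity coverage $1,550,000 < $1,825,000 → not met
6. condition 'processes catch onboard' holds; fire-extinguisher inspection 292 days ago vs limit 270 → not met
7. vessel safety decal absent → not met
Not met: 2, 3, 5, 6, 7

2, 3, 5, 6, 7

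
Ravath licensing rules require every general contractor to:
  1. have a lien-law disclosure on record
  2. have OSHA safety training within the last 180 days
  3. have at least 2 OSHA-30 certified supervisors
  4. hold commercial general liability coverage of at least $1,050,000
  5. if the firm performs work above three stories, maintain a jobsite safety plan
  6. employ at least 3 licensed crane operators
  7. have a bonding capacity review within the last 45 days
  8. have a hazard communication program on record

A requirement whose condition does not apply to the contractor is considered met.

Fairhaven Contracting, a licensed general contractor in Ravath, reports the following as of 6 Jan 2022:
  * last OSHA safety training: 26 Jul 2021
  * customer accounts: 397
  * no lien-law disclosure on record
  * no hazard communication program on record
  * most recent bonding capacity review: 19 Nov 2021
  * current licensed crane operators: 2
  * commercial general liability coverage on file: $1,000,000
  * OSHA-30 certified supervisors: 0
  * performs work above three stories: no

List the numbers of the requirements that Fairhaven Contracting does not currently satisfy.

1. lien-law disclosure absent → not met
2. OSHA safety training 164 days ago vs limit 180 → met
3. OSHA-30 certified supervisors 0 < 2 → not met
4. commercial general liability coverage $1,000,000 < $1,050,000 → not met
5. condition 'performs work above three stories' does not hold → requirement n/a → met
6. licensed crane operators 2 < 3 → not met
7. bonding capacity review 48 days ago vs limit 45 → not met
8. hazard communication program absent → not met
Not met: 1, 3, 4, 6, 7, 8

1, 3, 4, 6, 7, 8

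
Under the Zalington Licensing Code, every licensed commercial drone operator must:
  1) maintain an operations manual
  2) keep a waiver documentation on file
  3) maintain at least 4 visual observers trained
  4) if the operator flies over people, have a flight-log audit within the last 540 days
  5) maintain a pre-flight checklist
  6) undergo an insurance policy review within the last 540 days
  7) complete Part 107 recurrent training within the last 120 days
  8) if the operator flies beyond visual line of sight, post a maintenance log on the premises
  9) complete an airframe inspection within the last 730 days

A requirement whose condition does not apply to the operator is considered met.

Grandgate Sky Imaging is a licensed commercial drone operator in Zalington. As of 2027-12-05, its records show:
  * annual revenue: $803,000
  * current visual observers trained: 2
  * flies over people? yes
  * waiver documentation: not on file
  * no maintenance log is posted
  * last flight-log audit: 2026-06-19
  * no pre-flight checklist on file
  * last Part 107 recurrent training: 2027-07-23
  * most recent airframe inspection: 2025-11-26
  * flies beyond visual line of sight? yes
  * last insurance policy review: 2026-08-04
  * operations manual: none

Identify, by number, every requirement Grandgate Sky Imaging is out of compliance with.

1. operations manual absent → not met
2. waiver documentation absent → not met
3. visual observers trained 2 < 4 → not met
4. condition 'flies over people' holds; flight-log audit 534 days ago vs limit 540 → met
5. pre-flight checklist absent → not met
6. insurance policy review 488 days ago vs limit 540 → met
7. Part 107 recurrent training 135 days ago vs limit 120 → not met
8. condition 'flies beyond visual line of sight' holds; maintenance log absent → not met
9. airframe inspection 739 days ago vs limit 730 → not met
Not met: 1, 2, 3, 5, 7, 8, 9

1, 2, 3, 5, 7, 8, 9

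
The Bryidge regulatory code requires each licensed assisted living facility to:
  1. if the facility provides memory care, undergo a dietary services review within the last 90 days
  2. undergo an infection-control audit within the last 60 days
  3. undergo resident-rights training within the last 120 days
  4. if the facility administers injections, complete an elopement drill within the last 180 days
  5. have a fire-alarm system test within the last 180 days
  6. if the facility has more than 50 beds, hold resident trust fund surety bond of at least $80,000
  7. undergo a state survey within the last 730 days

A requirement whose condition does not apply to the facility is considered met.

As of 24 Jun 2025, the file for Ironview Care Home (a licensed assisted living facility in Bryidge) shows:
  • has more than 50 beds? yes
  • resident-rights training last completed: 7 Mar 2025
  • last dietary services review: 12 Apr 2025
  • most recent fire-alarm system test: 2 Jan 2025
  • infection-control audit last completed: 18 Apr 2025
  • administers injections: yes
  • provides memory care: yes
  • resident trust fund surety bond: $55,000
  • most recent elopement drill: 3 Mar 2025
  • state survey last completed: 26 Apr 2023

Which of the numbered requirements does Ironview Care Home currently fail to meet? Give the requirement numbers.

2, 6, 7

1. condition 'provides memory care' holds; dietary services review 73 days ago vs limit 90 → met
2. infection-control audit 67 days ago vs limit 60 → not met
3. resident-rights training 109 days ago vs limit 120 → met
4. condition 'administers injections' holds; elopement drill 113 days ago vs limit 180 → met
5. fire-alarm system test 173 days ago vs limit 180 → met
6. condition 'has more than 50 beds' holds; resident trust fund surety bond $55,000 < $80,000 → not met
7. state survey 790 days ago vs limit 730 → not met
Not met: 2, 6, 7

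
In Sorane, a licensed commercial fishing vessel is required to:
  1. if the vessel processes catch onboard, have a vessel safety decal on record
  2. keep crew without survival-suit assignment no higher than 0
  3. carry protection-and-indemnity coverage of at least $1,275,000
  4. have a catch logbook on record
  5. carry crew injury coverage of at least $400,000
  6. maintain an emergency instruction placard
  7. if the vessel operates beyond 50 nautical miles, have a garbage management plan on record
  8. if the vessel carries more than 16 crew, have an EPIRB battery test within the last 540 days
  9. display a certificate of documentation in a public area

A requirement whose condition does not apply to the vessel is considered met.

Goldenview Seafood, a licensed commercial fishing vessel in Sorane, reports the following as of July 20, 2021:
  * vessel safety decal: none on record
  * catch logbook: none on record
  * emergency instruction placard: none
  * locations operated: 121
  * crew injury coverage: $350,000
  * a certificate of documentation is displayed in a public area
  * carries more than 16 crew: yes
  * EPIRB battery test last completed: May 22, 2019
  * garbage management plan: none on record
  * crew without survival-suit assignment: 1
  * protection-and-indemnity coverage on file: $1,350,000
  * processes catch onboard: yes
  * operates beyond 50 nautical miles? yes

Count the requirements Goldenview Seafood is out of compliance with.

1. condition 'processes catch onboard' holds; vessel safety decal absent → not met
2. crew without survival-suit assignment 1 > 0 → not met
3. protection-and-indemnity coverage $1,350,000 ≥ $1,275,000 → met
4. catch logbook absent → not met
5. crew injury coverage $350,000 < $400,000 → not met
6. emergency instruction placard absent → not met
7. condition 'operates beyond 50 nautical miles' holds; garbage management plan absent → not met
8. condition 'carries more than 16 crew' holds; EPIRB battery test 790 days ago vs limit 540 → not met
9. certificate of documentation present → met
Not met: 7 of 9

7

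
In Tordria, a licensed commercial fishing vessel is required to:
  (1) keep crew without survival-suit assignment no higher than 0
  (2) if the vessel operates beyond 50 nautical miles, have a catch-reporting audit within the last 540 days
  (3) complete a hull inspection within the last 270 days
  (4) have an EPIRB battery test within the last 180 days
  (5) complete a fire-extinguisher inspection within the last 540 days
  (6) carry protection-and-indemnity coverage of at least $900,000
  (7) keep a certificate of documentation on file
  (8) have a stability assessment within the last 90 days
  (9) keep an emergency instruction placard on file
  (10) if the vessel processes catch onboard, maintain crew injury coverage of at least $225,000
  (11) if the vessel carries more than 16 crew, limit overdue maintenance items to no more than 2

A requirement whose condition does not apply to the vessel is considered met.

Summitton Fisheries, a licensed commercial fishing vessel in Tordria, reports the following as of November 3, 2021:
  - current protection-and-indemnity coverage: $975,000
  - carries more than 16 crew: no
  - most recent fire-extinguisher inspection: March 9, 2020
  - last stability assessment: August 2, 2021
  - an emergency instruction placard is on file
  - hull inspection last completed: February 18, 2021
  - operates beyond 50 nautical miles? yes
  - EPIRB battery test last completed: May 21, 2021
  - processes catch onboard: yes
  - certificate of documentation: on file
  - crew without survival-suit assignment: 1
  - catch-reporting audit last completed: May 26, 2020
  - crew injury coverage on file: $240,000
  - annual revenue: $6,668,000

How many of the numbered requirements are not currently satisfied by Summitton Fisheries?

3

1. crew without survival-suit assignment 1 > 0 → not met
2. condition 'operates beyond 50 nautical miles' holds; catch-reporting audit 526 days ago vs limit 540 → met
3. hull inspection 258 days ago vs limit 270 → met
4. EPIRB battery test 166 days ago vs limit 180 → met
5. fire-extinguisher inspection 604 days ago vs limit 540 → not met
6. protection-and-indemnity coverage $975,000 ≥ $900,000 → met
7. certificate of documentation present → met
8. stability assessment 93 days ago vs limit 90 → not met
9. emergency instruction placard present → met
10. condition 'processes catch onboard' holds; crew injury coverage $240,000 ≥ $225,000 → met
11. condition 'carries more than 16 crew' does not hold → requirement n/a → met
Not met: 3 of 11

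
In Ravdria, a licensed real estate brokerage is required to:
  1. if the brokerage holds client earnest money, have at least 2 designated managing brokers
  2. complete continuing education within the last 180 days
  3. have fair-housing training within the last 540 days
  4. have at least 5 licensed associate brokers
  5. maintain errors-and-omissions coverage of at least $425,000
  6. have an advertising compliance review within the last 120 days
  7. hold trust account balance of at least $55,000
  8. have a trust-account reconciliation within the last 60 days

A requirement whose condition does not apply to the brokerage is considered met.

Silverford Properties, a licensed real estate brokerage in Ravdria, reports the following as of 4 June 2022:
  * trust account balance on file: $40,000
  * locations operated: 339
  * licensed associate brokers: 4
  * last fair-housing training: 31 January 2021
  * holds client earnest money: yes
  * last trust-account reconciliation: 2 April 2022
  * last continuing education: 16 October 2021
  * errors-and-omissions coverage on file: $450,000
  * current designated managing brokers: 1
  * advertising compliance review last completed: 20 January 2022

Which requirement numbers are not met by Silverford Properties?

1. condition 'holds client earnest money' holds; designated managing brokers 1 < 2 → not met
2. continuing education 231 days ago vs limit 180 → not met
3. fair-housing training 489 days ago vs limit 540 → met
4. licensed associate brokers 4 < 5 → not met
5. errors-and-omissions coverage $450,000 ≥ $425,000 → met
6. advertising compliance review 135 days ago vs limit 120 → not met
7. trust account balance $40,000 < $55,000 → not met
8. trust-account reconciliation 63 days ago vs limit 60 → not met
Not met: 1, 2, 4, 6, 7, 8

1, 2, 4, 6, 7, 8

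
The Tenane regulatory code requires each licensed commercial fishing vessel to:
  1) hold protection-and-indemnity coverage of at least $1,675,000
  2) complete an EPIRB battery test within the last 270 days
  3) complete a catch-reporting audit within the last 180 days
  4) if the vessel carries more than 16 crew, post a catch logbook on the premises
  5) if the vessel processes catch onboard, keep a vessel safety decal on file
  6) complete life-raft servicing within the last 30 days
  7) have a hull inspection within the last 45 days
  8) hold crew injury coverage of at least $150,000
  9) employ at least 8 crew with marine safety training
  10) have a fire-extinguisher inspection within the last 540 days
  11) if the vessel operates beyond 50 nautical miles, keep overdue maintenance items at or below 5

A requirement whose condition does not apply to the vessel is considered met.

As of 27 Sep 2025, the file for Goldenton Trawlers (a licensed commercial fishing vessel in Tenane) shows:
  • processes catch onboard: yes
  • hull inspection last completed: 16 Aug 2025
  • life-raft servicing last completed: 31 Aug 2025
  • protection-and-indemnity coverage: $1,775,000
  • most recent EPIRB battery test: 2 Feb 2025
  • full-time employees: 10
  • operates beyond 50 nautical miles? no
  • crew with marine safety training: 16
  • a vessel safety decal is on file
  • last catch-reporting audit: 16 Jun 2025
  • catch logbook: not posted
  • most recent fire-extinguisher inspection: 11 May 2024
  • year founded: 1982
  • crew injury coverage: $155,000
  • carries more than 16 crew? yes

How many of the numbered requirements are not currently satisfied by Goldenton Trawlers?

1. protection-and-indemnity coverage $1,775,000 ≥ $1,675,000 → met
2. EPIRB battery test 237 days ago vs limit 270 → met
3. catch-reporting audit 103 days ago vs limit 180 → met
4. condition 'carries more than 16 crew' holds; catch logbook absent → not met
5. condition 'processes catch onboard' holds; vessel safety decal present → met
6. life-raft servicing 27 days ago vs limit 30 → met
7. hull inspection 42 days ago vs limit 45 → met
8. crew injury coverage $155,000 ≥ $150,000 → met
9. crew with marine safety training 16 ≥ 8 → met
10. fire-extinguisher inspection 504 days ago vs limit 540 → met
11. condition 'operates beyond 50 nautical miles' does not hold → requirement n/a → met
Not met: 1 of 11

1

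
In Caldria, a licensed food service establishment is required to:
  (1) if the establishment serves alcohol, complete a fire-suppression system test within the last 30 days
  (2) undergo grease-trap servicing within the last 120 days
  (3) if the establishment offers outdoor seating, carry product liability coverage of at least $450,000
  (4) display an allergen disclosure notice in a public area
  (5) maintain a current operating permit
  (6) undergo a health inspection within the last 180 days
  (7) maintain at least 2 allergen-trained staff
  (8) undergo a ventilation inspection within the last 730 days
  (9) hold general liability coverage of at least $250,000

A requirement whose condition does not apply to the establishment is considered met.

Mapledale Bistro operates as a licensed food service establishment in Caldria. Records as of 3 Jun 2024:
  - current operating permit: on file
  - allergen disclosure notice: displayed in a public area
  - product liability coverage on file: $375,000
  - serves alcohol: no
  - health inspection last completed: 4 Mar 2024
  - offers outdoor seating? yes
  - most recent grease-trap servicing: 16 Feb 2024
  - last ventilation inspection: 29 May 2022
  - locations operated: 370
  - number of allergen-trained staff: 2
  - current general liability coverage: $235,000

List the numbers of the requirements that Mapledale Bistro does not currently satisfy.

1. condition 'serves alcohol' does not hold → requirement n/a → met
2. grease-trap servicing 108 days ago vs limit 120 → met
3. condition 'offers outdoor seating' holds; product liability coverage $375,000 < $450,000 → not met
4. allergen disclosure notice present → met
5. current operating permit present → met
6. health inspection 91 days ago vs limit 180 → met
7. allergen-trained staff 2 ≥ 2 → met
8. ventilation inspection 736 days ago vs limit 730 → not met
9. general liability coverage $235,000 < $250,000 → not met
Not met: 3, 8, 9

3, 8, 9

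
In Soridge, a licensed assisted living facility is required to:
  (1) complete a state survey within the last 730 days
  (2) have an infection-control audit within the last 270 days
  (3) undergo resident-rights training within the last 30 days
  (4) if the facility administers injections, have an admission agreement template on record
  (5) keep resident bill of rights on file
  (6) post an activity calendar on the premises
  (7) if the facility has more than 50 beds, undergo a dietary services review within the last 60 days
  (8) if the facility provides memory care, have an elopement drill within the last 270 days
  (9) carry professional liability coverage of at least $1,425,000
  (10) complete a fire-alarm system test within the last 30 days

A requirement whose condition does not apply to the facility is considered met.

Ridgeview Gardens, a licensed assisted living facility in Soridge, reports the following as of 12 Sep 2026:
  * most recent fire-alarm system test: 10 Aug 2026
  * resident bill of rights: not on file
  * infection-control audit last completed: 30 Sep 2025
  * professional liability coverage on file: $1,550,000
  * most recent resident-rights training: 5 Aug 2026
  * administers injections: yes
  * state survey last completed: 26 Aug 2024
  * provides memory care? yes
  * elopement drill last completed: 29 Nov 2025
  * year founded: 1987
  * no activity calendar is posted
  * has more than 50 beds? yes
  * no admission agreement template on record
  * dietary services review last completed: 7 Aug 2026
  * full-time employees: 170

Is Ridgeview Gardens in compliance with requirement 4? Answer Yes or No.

No

4. condition 'administers injections' holds; admission agreement template absent → not met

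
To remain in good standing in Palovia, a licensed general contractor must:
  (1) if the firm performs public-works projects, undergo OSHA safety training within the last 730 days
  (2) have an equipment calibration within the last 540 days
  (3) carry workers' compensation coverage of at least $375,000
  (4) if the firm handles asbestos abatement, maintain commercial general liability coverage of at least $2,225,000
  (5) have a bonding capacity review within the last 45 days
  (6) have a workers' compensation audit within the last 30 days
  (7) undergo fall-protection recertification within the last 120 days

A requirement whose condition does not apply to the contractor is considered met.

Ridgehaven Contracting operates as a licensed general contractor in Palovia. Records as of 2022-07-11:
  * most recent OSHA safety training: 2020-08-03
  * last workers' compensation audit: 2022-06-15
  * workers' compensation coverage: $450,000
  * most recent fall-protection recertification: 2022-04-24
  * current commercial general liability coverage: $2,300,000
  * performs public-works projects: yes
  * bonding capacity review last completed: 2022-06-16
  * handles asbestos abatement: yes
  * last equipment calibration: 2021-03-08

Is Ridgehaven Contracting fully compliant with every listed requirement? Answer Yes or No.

1. condition 'performs public-works projects' holds; OSHA safety training 707 days ago vs limit 730 → met
2. equipment calibration 490 days ago vs limit 540 → met
3. workers' compensation coverage $450,000 ≥ $375,000 → met
4. condition 'handles asbestos abatement' holds; commercial general liability coverage $2,300,000 ≥ $2,225,000 → met
5. bonding capacity review 25 days ago vs limit 45 → met
6. workers' compensation audit 26 days ago vs limit 30 → met
7. fall-protection recertification 78 days ago vs limit 120 → met
All met.

Yes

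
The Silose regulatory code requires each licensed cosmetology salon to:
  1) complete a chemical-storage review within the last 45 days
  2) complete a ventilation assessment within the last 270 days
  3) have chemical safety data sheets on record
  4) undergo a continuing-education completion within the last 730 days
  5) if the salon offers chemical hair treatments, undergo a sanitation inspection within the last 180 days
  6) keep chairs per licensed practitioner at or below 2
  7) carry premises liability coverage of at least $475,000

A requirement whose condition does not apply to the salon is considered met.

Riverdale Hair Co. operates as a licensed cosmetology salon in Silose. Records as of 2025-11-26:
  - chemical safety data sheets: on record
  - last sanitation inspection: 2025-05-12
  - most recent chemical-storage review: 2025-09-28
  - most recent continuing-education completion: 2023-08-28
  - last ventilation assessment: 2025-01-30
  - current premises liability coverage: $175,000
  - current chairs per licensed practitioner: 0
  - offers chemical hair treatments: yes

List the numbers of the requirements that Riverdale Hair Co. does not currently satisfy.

1, 2, 4, 5, 7

1. chemical-storage review 59 days ago vs limit 45 → not met
2. ventilation assessment 300 days ago vs limit 270 → not met
3. chemical safety data sheets present → met
4. continuing-education completion 821 days ago vs limit 730 → not met
5. condition 'offers chemical hair treatments' holds; sanitation inspection 198 days ago vs limit 180 → not met
6. chairs per licensed practitioner 0 ≤ 2 → met
7. premises liability coverage $175,000 < $475,000 → not met
Not met: 1, 2, 4, 5, 7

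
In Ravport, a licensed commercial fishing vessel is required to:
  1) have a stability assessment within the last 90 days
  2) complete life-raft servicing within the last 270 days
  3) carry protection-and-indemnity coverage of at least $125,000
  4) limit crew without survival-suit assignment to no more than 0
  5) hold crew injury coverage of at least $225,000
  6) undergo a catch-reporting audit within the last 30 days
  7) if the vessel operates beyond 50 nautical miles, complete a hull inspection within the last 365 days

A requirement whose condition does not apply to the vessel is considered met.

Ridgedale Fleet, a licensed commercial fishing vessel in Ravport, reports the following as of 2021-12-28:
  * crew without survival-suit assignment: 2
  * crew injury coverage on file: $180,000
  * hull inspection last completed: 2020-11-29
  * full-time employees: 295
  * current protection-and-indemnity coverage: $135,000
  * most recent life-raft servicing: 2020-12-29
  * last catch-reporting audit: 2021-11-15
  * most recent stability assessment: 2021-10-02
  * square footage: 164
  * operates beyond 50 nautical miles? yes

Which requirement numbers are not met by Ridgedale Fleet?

1. stability assessment 87 days ago vs limit 90 → met
2. life-raft servicing 364 days ago vs limit 270 → not met
3. protection-and-indemnity coverage $135,000 ≥ $125,000 → met
4. crew without survival-suit assignment 2 > 0 → not met
5. crew injury coverage $180,000 < $225,000 → not met
6. catch-reporting audit 43 days ago vs limit 30 → not met
7. condition 'operates beyond 50 nautical miles' holds; hull inspection 394 days ago vs limit 365 → not met
Not met: 2, 4, 5, 6, 7

2, 4, 5, 6, 7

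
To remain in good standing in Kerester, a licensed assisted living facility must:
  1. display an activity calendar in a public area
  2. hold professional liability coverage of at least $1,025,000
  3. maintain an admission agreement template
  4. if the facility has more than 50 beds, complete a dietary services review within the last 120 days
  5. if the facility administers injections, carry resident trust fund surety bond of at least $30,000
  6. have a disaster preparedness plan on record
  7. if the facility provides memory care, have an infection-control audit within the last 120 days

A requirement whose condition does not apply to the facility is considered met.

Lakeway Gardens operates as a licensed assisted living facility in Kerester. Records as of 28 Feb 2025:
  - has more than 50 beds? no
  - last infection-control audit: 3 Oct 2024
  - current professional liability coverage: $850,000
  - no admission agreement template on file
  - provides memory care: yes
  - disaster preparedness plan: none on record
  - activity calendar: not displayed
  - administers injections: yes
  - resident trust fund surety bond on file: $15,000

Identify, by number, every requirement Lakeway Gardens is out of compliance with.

1. activity calendar absent → not met
2. professional liability coverage $850,000 < $1,025,000 → not met
3. admission agreement template absent → not met
4. condition 'has more than 50 beds' does not hold → requirement n/a → met
5. condition 'administers injections' holds; resident trust fund surety bond $15,000 < $30,000 → not met
6. disaster preparedness plan absent → not met
7. condition 'provides memory care' holds; infection-control audit 148 days ago vs limit 120 → not met
Not met: 1, 2, 3, 5, 6, 7

1, 2, 3, 5, 6, 7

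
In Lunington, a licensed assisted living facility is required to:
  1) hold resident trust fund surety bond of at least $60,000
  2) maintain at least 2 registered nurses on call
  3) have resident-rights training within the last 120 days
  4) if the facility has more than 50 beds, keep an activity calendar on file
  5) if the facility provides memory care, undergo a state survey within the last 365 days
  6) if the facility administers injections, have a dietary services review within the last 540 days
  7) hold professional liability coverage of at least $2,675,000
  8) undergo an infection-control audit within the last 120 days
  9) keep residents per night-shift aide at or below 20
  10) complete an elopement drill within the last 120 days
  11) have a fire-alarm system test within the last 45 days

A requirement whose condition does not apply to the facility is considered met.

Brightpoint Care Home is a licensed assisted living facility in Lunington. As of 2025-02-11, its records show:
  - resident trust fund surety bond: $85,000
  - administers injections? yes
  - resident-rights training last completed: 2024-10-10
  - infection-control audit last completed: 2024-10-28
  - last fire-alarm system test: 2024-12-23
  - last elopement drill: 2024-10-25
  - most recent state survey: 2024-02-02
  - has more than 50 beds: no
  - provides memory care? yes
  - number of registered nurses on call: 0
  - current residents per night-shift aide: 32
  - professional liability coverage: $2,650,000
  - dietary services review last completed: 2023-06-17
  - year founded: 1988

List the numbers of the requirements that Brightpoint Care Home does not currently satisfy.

2, 3, 5, 6, 7, 9, 11

1. resident trust fund surety bond $85,000 ≥ $60,000 → met
2. registered nurses on call 0 < 2 → not met
3. resident-rights training 124 days ago vs limit 120 → not met
4. condition 'has more than 50 beds' does not hold → requirement n/a → met
5. condition 'provides memory care' holds; state survey 375 days ago vs limit 365 → not met
6. condition 'administers injections' holds; dietary services review 605 days ago vs limit 540 → not met
7. professional liability coverage $2,650,000 < $2,675,000 → not met
8. infection-control audit 106 days ago vs limit 120 → met
9. residents per night-shift aide 32 > 20 → not met
10. elopement drill 109 days ago vs limit 120 → met
11. fire-alarm system test 50 days ago vs limit 45 → not met
Not met: 2, 3, 5, 6, 7, 9, 11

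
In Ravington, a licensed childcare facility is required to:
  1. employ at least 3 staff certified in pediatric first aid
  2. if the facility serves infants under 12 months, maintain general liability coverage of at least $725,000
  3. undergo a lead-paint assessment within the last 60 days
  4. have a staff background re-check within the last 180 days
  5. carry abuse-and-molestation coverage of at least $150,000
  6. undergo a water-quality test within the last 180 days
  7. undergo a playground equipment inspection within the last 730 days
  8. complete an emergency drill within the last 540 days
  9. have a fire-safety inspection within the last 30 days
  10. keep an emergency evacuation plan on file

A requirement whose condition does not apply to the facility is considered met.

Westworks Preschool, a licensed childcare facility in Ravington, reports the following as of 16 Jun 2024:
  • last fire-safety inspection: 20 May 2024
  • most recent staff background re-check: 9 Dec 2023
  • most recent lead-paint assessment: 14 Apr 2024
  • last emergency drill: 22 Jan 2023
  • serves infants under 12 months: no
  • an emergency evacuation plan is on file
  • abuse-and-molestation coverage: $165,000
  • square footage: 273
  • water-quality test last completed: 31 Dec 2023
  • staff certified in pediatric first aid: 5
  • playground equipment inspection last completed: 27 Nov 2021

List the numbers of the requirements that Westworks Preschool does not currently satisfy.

1. staff certified in pediatric first aid 5 ≥ 3 → met
2. condition 'serves infants under 12 months' does not hold → requirement n/a → met
3. lead-paint assessment 63 days ago vs limit 60 → not met
4. staff background re-check 190 days ago vs limit 180 → not met
5. abuse-and-molestation coverage $165,000 ≥ $150,000 → met
6. water-quality test 168 days ago vs limit 180 → met
7. playground equipment inspection 932 days ago vs limit 730 → not met
8. emergency drill 511 days ago vs limit 540 → met
9. fire-safety inspection 27 days ago vs limit 30 → met
10. emergency evacuation plan present → met
Not met: 3, 4, 7

3, 4, 7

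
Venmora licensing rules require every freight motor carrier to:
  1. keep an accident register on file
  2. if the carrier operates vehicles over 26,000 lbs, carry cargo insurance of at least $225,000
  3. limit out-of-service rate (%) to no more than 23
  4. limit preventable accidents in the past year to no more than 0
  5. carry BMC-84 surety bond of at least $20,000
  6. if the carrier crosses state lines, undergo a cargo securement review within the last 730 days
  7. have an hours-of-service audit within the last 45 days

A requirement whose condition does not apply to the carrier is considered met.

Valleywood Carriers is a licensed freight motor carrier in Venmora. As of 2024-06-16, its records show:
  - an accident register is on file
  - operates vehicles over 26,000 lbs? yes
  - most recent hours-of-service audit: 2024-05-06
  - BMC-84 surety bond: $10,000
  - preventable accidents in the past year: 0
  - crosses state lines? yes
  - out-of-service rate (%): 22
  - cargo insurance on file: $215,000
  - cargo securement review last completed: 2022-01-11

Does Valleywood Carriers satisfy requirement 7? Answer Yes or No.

7. hours-of-service audit 41 days ago vs limit 45 → met

Yes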